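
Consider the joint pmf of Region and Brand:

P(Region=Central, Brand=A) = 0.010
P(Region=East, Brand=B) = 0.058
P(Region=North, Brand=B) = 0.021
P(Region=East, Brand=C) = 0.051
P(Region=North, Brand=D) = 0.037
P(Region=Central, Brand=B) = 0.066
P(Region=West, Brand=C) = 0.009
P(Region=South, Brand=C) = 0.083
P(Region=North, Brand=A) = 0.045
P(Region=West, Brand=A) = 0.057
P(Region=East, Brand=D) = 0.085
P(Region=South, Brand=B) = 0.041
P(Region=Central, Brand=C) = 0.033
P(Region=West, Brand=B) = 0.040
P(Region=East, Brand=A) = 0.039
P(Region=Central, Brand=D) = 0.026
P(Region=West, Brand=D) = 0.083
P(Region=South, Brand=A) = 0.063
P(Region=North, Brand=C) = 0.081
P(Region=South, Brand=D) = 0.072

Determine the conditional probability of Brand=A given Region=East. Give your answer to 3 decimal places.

P(Region=East) = 0.039 + 0.058 + 0.051 + 0.085 = 0.233.
P(Brand=A | Region=East) = 0.039/0.233 = 0.167.

0.167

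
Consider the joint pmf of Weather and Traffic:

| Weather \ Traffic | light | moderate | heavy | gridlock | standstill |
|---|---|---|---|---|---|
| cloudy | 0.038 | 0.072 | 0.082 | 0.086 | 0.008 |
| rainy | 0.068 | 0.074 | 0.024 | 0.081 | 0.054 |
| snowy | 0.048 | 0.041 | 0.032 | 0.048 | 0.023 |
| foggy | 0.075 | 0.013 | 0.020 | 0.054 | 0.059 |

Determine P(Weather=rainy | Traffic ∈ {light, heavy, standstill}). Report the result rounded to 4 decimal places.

0.2750

P(Traffic=light) = 0.038 + 0.068 + 0.048 + 0.075 = 0.229.
P(Traffic=heavy) = 0.082 + 0.024 + 0.032 + 0.020 = 0.158.
P(Traffic=standstill) = 0.008 + 0.054 + 0.023 + 0.059 = 0.144.
P(Traffic ∈ {light, heavy, standstill}) = 0.229 + 0.158 + 0.144 = 0.531; P(Weather=rainy, Traffic ∈ {light, heavy, standstill}) = 0.068 + 0.024 + 0.054 = 0.146.
P(Weather=rainy | Traffic ∈ {light, heavy, standstill}) = 0.146/0.531 = 0.2750.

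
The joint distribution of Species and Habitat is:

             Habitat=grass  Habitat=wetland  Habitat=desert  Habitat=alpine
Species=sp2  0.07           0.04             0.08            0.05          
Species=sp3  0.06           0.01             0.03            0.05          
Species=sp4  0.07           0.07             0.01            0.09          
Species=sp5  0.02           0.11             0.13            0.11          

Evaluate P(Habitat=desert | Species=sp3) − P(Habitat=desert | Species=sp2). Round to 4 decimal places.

P(Species=sp3) = 0.06 + 0.01 + 0.03 + 0.05 = 0.15; P(Habitat=desert | Species=sp3) = 0.03/0.15 = 0.20000.
P(Species=sp2) = 0.07 + 0.04 + 0.08 + 0.05 = 0.24; P(Habitat=desert | Species=sp2) = 0.08/0.24 = 0.33333.
Difference = -0.1333.

-0.1333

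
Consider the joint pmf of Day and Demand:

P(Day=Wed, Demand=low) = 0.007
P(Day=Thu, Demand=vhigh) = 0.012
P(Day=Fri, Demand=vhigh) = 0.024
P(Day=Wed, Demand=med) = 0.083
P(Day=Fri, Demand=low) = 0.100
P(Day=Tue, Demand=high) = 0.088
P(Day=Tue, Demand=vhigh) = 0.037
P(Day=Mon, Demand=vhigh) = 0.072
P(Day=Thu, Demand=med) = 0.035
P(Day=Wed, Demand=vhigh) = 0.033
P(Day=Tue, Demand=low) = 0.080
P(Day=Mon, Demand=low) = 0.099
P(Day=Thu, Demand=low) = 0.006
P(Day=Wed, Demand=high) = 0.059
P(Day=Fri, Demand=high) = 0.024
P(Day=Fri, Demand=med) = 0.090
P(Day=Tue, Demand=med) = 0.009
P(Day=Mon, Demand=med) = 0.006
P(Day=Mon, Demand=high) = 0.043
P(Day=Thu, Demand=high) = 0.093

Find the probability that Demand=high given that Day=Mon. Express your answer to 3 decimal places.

0.195

P(Day=Mon) = 0.099 + 0.006 + 0.043 + 0.072 = 0.220.
P(Demand=high | Day=Mon) = 0.043/0.220 = 0.195.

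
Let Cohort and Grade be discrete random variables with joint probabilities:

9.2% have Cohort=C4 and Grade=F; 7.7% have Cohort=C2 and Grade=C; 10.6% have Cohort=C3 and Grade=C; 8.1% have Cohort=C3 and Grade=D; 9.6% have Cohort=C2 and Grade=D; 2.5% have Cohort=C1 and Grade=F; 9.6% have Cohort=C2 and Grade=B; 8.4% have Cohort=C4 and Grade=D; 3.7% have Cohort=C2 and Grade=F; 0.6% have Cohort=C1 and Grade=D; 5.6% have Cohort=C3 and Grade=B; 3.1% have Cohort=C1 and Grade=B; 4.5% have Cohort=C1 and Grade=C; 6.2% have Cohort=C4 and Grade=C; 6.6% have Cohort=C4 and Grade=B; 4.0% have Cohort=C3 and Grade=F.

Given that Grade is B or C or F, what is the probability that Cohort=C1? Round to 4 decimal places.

P(Grade=B) = 0.031 + 0.096 + 0.056 + 0.066 = 0.249.
P(Grade=C) = 0.045 + 0.077 + 0.106 + 0.062 = 0.290.
P(Grade=F) = 0.025 + 0.037 + 0.040 + 0.092 = 0.194.
P(Grade ∈ {B, C, F}) = 0.249 + 0.290 + 0.194 = 0.733; P(Cohort=C1, Grade ∈ {B, C, F}) = 0.031 + 0.045 + 0.025 = 0.101.
P(Cohort=C1 | Grade ∈ {B, C, F}) = 0.101/0.733 = 0.1378.

0.1378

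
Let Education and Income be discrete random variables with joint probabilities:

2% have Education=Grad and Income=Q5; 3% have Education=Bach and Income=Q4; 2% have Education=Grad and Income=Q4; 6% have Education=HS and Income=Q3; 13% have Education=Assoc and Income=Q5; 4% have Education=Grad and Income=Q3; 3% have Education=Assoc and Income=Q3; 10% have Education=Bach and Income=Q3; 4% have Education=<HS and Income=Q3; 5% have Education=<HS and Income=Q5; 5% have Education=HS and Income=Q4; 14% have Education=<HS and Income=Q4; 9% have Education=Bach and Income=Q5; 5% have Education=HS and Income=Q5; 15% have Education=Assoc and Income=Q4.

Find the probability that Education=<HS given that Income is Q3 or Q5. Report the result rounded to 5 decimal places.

0.14754

P(Income=Q3) = 0.04 + 0.06 + 0.03 + 0.10 + 0.04 = 0.27.
P(Income=Q5) = 0.05 + 0.05 + 0.13 + 0.09 + 0.02 = 0.34.
P(Income ∈ {Q3, Q5}) = 0.27 + 0.34 = 0.61; P(Education=<HS, Income ∈ {Q3, Q5}) = 0.04 + 0.05 = 0.09.
P(Education=<HS | Income ∈ {Q3, Q5}) = 0.09/0.61 = 0.14754.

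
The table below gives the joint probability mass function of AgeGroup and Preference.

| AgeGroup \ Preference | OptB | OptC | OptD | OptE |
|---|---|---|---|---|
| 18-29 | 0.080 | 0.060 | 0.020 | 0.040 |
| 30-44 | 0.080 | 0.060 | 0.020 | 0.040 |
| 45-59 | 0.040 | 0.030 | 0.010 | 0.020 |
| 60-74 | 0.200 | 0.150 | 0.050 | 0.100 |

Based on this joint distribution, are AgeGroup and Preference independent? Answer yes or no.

Every cell satisfies P(AgeGroup,Preference) = P(AgeGroup)·P(Preference). For instance P(AgeGroup=18-29) = 0.200, P(Preference=OptB) = 0.400, and 0.200×0.400 = 0.080 matches the joint entry. So AgeGroup and Preference are independent.

yes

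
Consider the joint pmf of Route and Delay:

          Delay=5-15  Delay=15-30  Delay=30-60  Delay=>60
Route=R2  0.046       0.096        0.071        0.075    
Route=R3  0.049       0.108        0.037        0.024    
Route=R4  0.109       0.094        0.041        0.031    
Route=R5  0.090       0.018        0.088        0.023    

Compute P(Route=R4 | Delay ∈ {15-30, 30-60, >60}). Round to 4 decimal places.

0.2351

P(Delay=15-30) = 0.096 + 0.108 + 0.094 + 0.018 = 0.316.
P(Delay=30-60) = 0.071 + 0.037 + 0.041 + 0.088 = 0.237.
P(Delay=>60) = 0.075 + 0.024 + 0.031 + 0.023 = 0.153.
P(Delay ∈ {15-30, 30-60, >60}) = 0.316 + 0.237 + 0.153 = 0.706; P(Route=R4, Delay ∈ {15-30, 30-60, >60}) = 0.094 + 0.041 + 0.031 = 0.166.
P(Route=R4 | Delay ∈ {15-30, 30-60, >60}) = 0.166/0.706 = 0.2351.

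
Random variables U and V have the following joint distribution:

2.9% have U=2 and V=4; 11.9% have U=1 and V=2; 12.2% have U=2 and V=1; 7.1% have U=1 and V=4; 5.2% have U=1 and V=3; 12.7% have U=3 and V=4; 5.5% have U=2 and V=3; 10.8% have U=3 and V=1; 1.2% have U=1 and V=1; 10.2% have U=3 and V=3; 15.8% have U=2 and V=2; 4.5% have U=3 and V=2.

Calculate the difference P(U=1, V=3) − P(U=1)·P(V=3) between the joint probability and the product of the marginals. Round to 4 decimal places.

P(U=1) = 0.012 + 0.119 + 0.052 + 0.071 = 0.254.
P(V=3) = 0.052 + 0.055 + 0.102 = 0.209.
P(U=1, V=3) − P(U=1)P(V=3) = 0.052 − 0.254×0.209 = -0.0011.

-0.0011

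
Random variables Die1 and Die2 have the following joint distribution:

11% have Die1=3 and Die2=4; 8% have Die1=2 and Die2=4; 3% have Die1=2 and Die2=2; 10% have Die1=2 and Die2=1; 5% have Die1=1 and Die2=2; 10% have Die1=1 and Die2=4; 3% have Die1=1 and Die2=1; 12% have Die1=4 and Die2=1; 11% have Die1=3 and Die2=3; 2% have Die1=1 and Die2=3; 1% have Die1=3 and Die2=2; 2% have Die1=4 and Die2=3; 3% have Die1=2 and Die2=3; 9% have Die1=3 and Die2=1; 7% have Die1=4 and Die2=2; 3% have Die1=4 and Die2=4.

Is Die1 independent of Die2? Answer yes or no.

no

P(Die1=3) = 0.32 and P(Die2=3) = 0.18, so their product is 0.0576, but P(Die1=3, Die2=3) = 0.11. Since these differ, Die1 and Die2 are not independent.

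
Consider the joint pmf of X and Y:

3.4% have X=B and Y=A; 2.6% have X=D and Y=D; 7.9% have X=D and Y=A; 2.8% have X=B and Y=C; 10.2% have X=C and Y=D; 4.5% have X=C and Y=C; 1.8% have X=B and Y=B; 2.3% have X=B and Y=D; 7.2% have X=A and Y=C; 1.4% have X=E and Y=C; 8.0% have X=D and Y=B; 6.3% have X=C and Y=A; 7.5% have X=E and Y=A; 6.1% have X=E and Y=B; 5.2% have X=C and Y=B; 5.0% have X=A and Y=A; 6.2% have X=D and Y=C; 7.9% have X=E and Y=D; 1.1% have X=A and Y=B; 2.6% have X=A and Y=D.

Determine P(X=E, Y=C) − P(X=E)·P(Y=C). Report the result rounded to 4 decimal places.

-0.0366

P(X=E) = 0.075 + 0.061 + 0.014 + 0.079 = 0.229.
P(Y=C) = 0.072 + 0.028 + 0.045 + 0.062 + 0.014 = 0.221.
P(X=E, Y=C) − P(X=E)P(Y=C) = 0.014 − 0.229×0.221 = -0.0366.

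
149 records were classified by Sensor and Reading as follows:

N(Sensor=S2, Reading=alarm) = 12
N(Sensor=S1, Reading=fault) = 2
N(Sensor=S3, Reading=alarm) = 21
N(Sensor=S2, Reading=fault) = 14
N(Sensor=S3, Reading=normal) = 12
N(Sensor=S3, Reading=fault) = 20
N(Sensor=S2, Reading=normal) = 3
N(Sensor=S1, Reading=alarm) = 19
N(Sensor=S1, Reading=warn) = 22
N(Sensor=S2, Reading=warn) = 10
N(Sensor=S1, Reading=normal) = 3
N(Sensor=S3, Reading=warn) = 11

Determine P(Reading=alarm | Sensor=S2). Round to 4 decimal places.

Total with Sensor=S2: 3 + 10 + 12 + 14 = 39.
P(Reading=alarm | Sensor=S2) = 12/39 = 0.3077.

0.3077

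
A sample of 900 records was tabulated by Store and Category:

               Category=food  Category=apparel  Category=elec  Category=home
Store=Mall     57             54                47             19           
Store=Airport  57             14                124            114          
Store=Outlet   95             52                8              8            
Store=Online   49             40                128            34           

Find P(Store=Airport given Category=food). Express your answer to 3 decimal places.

0.221

Total with Category=food: 57 + 57 + 95 + 49 = 258.
P(Store=Airport | Category=food) = 57/258 = 0.221.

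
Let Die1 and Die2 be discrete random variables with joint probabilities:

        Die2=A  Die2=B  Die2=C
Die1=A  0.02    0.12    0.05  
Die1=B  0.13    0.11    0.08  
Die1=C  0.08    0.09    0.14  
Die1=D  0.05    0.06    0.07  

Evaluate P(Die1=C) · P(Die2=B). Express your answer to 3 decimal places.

0.118

P(Die1=C) = 0.08 + 0.09 + 0.14 = 0.31.
P(Die2=B) = 0.12 + 0.11 + 0.09 + 0.06 = 0.38.
Product: 0.31 × 0.38 = 0.118.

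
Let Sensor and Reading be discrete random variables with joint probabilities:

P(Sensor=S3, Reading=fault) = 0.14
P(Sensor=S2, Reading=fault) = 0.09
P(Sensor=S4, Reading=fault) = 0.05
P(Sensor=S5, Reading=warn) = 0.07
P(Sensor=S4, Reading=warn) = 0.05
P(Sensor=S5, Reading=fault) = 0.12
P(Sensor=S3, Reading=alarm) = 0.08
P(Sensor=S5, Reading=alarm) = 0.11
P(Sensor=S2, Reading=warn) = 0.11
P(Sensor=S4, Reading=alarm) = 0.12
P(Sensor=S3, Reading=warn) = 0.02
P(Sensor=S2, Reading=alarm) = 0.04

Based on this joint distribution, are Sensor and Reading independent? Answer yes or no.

P(Sensor=S2) = 0.24 and P(Reading=warn) = 0.25, so their product is 0.0600, but P(Sensor=S2, Reading=warn) = 0.11. Since these differ, Sensor and Reading are not independent.

no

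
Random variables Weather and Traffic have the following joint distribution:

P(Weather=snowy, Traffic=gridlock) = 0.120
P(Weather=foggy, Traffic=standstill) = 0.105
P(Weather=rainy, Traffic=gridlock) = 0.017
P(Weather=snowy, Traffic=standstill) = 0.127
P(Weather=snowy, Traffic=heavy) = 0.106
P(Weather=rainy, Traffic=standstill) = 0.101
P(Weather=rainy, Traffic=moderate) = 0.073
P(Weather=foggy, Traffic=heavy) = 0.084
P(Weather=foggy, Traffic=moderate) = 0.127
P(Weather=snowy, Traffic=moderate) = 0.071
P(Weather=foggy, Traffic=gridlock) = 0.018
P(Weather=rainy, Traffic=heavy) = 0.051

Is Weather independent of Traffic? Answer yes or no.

P(Weather=snowy) = 0.424 and P(Traffic=gridlock) = 0.155, so their product is 0.06572, but P(Weather=snowy, Traffic=gridlock) = 0.120. Since these differ, Weather and Traffic are not independent.

no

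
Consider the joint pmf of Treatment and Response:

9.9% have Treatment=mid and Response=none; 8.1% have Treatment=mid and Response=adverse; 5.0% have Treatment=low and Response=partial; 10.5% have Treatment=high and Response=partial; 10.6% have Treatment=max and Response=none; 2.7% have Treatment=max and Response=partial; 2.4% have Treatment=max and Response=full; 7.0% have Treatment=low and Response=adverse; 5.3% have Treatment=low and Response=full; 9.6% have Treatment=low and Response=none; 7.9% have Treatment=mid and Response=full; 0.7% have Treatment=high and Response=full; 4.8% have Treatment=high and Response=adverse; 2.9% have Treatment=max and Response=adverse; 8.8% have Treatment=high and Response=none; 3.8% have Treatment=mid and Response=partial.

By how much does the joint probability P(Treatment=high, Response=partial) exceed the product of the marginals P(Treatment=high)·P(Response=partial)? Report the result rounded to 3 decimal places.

0.050

P(Treatment=high) = 0.088 + 0.105 + 0.007 + 0.048 = 0.248.
P(Response=partial) = 0.050 + 0.038 + 0.105 + 0.027 = 0.220.
P(Treatment=high, Response=partial) − P(Treatment=high)P(Response=partial) = 0.105 − 0.248×0.220 = 0.050.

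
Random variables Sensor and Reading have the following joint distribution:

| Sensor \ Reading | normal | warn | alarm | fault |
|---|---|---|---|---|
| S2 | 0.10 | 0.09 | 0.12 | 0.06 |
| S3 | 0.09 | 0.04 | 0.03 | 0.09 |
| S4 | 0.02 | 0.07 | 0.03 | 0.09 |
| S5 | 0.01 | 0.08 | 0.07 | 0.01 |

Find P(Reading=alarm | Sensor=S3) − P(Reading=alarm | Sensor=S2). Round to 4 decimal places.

P(Sensor=S3) = 0.09 + 0.04 + 0.03 + 0.09 = 0.25; P(Reading=alarm | Sensor=S3) = 0.03/0.25 = 0.12000.
P(Sensor=S2) = 0.10 + 0.09 + 0.12 + 0.06 = 0.37; P(Reading=alarm | Sensor=S2) = 0.12/0.37 = 0.32432.
Difference = -0.2043.

-0.2043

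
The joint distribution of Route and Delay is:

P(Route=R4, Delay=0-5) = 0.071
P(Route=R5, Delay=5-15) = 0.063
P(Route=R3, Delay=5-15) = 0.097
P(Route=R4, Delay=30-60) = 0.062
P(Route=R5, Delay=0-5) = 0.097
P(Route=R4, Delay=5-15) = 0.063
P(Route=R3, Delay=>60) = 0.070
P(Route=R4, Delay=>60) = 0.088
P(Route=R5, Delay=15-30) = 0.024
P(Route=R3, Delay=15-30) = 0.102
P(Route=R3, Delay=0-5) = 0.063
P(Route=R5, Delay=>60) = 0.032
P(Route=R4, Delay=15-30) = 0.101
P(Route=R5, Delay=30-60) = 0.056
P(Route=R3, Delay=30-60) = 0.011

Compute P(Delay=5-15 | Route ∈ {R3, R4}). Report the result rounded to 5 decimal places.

P(Route=R3) = 0.063 + 0.097 + 0.102 + 0.011 + 0.070 = 0.343.
P(Route=R4) = 0.071 + 0.063 + 0.101 + 0.062 + 0.088 = 0.385.
P(Route ∈ {R3, R4}) = 0.343 + 0.385 = 0.728; P(Delay=5-15, Route ∈ {R3, R4}) = 0.097 + 0.063 = 0.160.
P(Delay=5-15 | Route ∈ {R3, R4}) = 0.160/0.728 = 0.21978.

0.21978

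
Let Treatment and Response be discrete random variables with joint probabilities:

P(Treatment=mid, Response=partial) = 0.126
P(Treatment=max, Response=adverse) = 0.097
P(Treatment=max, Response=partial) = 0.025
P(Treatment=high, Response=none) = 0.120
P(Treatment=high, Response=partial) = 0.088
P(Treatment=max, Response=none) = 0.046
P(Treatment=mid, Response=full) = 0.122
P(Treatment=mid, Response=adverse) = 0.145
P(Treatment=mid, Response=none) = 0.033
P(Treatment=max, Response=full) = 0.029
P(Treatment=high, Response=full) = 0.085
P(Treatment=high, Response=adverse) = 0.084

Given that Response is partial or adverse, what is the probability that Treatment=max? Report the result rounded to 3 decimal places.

0.216

P(Response=partial) = 0.126 + 0.088 + 0.025 = 0.239.
P(Response=adverse) = 0.145 + 0.084 + 0.097 = 0.326.
P(Response ∈ {partial, adverse}) = 0.239 + 0.326 = 0.565; P(Treatment=max, Response ∈ {partial, adverse}) = 0.025 + 0.097 = 0.122.
P(Treatment=max | Response ∈ {partial, adverse}) = 0.122/0.565 = 0.216.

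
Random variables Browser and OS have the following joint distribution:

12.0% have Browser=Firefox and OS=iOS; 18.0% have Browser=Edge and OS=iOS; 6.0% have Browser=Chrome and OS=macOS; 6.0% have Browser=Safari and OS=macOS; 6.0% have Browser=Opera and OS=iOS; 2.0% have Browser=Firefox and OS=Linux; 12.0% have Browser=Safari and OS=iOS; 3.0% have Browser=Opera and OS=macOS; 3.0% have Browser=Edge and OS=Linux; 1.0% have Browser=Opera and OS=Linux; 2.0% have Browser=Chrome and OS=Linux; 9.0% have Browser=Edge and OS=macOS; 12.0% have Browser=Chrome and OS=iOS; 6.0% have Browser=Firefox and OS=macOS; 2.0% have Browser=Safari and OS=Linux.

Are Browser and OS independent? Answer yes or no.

yes

Every cell satisfies P(Browser,OS) = P(Browser)·P(OS). For instance P(Browser=Opera) = 0.100, P(OS=iOS) = 0.600, and 0.100×0.600 = 0.060 matches the joint entry. So Browser and OS are independent.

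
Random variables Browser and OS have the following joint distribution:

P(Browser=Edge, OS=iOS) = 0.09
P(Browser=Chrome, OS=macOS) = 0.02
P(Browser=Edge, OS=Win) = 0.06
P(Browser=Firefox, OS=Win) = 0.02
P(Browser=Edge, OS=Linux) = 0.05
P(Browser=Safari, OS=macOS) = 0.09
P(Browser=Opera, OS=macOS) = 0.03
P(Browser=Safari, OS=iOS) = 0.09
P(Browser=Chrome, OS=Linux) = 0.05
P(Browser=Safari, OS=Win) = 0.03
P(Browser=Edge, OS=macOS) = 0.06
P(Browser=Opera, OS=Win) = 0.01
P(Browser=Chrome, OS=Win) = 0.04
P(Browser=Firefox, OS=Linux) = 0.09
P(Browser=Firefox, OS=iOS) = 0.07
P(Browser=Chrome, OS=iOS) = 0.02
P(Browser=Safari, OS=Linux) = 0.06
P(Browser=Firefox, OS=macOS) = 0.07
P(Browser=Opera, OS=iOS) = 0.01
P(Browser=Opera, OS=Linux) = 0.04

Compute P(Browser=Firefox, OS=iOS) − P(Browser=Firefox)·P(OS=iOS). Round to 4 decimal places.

0.0000

P(Browser=Firefox) = 0.02 + 0.07 + 0.09 + 0.07 = 0.25.
P(OS=iOS) = 0.02 + 0.07 + 0.09 + 0.09 + 0.01 = 0.28.
P(Browser=Firefox, OS=iOS) − P(Browser=Firefox)P(OS=iOS) = 0.07 − 0.25×0.28 = 0.0000.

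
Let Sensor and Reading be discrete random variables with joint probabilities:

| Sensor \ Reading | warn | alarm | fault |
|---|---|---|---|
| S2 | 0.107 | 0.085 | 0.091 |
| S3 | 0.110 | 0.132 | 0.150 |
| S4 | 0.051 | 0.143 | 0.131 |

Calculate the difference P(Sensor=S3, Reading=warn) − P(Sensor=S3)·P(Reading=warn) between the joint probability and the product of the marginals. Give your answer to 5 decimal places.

P(Sensor=S3) = 0.110 + 0.132 + 0.150 = 0.392.
P(Reading=warn) = 0.107 + 0.110 + 0.051 = 0.268.
P(Sensor=S3, Reading=warn) − P(Sensor=S3)P(Reading=warn) = 0.110 − 0.392×0.268 = 0.00494.

0.00494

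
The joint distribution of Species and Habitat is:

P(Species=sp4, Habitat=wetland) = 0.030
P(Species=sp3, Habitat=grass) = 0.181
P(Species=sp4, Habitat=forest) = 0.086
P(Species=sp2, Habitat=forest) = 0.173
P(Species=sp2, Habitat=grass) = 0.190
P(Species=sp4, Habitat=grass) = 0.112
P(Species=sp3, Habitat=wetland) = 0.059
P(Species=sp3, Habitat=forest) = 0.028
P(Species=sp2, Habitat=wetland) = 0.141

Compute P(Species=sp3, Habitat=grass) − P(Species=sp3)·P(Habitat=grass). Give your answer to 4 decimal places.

0.0516

P(Species=sp3) = 0.028 + 0.181 + 0.059 = 0.268.
P(Habitat=grass) = 0.190 + 0.181 + 0.112 = 0.483.
P(Species=sp3, Habitat=grass) − P(Species=sp3)P(Habitat=grass) = 0.181 − 0.268×0.483 = 0.0516.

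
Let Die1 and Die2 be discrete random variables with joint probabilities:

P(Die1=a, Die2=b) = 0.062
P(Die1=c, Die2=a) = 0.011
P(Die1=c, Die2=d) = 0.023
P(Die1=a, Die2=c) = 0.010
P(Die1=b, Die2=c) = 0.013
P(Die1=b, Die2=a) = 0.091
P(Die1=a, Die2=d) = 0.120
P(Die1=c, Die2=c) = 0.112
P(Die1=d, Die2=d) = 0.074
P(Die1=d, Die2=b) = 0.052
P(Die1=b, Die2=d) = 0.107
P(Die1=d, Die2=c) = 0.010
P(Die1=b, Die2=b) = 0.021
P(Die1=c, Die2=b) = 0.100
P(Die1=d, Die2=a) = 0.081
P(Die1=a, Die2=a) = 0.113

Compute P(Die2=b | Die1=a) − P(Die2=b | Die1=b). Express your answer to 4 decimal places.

0.1128

P(Die1=a) = 0.113 + 0.062 + 0.010 + 0.120 = 0.305; P(Die2=b | Die1=a) = 0.062/0.305 = 0.20328.
P(Die1=b) = 0.091 + 0.021 + 0.013 + 0.107 = 0.232; P(Die2=b | Die1=b) = 0.021/0.232 = 0.09052.
Difference = 0.1128.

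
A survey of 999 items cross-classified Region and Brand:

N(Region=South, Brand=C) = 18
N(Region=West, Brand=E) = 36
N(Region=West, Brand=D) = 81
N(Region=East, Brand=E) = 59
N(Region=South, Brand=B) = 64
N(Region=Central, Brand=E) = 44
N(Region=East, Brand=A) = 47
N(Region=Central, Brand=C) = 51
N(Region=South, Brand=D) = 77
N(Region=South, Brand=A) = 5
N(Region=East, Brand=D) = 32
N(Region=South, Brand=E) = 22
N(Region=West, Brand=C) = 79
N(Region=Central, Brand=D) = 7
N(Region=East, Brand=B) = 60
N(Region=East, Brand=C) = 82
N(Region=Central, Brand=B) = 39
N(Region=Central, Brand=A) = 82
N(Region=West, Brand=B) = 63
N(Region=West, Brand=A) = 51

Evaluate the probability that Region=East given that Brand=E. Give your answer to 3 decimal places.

0.366

Total with Brand=E: 22 + 59 + 36 + 44 = 161.
P(Region=East | Brand=E) = 59/161 = 0.366.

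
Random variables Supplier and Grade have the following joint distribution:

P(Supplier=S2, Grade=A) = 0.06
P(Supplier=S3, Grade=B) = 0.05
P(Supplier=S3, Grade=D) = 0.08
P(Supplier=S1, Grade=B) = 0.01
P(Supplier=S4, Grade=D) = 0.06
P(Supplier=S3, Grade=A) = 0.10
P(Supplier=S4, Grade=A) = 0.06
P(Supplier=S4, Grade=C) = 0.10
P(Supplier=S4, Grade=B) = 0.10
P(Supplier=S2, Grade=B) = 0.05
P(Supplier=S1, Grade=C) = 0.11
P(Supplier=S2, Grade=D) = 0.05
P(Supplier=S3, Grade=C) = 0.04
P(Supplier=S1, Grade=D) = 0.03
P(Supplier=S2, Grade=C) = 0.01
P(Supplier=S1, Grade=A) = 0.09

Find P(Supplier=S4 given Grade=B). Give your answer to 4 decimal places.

P(Grade=B) = 0.01 + 0.05 + 0.05 + 0.10 = 0.21.
P(Supplier=S4 | Grade=B) = 0.10/0.21 = 0.4762.

0.4762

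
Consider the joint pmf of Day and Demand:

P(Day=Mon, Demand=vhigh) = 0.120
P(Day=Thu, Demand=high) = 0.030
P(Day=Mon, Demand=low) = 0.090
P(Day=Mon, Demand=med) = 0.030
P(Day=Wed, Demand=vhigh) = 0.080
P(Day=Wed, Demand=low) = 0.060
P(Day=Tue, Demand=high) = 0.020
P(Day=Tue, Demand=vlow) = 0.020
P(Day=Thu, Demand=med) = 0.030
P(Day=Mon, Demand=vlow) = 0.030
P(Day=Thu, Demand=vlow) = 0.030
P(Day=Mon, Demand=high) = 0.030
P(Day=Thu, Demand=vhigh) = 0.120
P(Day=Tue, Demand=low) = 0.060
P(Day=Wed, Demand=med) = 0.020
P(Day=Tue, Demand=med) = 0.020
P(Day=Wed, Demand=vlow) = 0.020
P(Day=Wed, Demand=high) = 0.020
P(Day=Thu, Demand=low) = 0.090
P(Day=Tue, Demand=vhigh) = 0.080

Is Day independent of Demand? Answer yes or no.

Every cell satisfies P(Day,Demand) = P(Day)·P(Demand). For instance P(Day=Mon) = 0.300, P(Demand=high) = 0.100, and 0.300×0.100 = 0.030 matches the joint entry. So Day and Demand are independent.

yes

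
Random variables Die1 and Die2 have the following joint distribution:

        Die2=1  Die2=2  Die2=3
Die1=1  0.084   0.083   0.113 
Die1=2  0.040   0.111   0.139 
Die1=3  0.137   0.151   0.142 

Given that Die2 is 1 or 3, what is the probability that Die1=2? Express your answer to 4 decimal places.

0.2733

P(Die2=1) = 0.084 + 0.040 + 0.137 = 0.261.
P(Die2=3) = 0.113 + 0.139 + 0.142 = 0.394.
P(Die2 ∈ {1, 3}) = 0.261 + 0.394 = 0.655; P(Die1=2, Die2 ∈ {1, 3}) = 0.040 + 0.139 = 0.179.
P(Die1=2 | Die2 ∈ {1, 3}) = 0.179/0.655 = 0.2733.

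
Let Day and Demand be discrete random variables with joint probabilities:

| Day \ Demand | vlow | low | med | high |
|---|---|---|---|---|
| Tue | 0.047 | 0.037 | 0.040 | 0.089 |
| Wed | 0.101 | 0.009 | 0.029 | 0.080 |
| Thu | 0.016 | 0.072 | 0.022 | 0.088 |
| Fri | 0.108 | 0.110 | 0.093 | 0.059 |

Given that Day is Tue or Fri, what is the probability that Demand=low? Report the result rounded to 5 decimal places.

0.25214

P(Day=Tue) = 0.047 + 0.037 + 0.040 + 0.089 = 0.213.
P(Day=Fri) = 0.108 + 0.110 + 0.093 + 0.059 = 0.370.
P(Day ∈ {Tue, Fri}) = 0.213 + 0.370 = 0.583; P(Demand=low, Day ∈ {Tue, Fri}) = 0.037 + 0.110 = 0.147.
P(Demand=low | Day ∈ {Tue, Fri}) = 0.147/0.583 = 0.25214.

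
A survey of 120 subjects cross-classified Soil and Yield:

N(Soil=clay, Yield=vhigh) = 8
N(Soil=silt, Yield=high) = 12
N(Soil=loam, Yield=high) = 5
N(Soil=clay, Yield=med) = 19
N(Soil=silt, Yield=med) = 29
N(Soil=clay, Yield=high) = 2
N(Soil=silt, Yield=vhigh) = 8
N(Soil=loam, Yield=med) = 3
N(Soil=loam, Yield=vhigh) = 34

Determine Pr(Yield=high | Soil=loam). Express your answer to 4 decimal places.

0.1190

Total with Soil=loam: 3 + 5 + 34 = 42.
P(Yield=high | Soil=loam) = 5/42 = 0.1190.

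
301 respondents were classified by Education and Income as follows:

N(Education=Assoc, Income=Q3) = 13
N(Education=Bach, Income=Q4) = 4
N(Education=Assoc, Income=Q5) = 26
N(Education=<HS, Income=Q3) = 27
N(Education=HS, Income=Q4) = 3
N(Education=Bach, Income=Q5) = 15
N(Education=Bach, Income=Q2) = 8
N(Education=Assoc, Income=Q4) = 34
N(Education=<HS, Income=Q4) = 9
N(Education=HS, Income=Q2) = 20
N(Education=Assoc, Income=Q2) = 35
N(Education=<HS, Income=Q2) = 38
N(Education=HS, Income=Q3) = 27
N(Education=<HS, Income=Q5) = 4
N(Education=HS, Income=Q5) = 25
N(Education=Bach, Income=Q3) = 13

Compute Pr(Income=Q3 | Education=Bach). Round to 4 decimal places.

0.3250

Total with Education=Bach: 8 + 13 + 4 + 15 = 40.
P(Income=Q3 | Education=Bach) = 13/40 = 0.3250.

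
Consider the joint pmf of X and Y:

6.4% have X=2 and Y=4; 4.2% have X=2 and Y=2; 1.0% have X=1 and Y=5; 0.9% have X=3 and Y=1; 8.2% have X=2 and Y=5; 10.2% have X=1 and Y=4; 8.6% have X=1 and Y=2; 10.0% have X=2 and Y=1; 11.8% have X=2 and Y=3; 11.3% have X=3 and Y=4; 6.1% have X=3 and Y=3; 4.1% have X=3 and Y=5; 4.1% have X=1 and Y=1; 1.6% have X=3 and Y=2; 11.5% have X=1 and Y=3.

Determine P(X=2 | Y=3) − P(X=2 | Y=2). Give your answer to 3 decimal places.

0.110

P(Y=3) = 0.115 + 0.118 + 0.061 = 0.294; P(X=2 | Y=3) = 0.118/0.294 = 0.4014.
P(Y=2) = 0.086 + 0.042 + 0.016 = 0.144; P(X=2 | Y=2) = 0.042/0.144 = 0.2917.
Difference = 0.110.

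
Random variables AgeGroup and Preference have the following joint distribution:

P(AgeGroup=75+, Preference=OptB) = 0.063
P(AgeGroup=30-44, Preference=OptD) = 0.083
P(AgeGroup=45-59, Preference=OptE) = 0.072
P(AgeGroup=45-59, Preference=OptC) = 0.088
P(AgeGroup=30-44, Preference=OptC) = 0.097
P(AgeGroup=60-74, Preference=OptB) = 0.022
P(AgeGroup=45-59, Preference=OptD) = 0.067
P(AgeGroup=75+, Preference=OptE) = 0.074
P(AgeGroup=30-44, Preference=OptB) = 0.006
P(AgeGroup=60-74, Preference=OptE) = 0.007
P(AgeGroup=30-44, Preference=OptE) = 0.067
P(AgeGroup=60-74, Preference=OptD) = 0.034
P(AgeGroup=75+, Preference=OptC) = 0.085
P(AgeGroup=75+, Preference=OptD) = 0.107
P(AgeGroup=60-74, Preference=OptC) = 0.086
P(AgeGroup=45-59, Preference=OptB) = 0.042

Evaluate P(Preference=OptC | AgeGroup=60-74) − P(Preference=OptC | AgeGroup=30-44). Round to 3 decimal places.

0.194

P(AgeGroup=60-74) = 0.022 + 0.086 + 0.034 + 0.007 = 0.149; P(Preference=OptC | AgeGroup=60-74) = 0.086/0.149 = 0.5772.
P(AgeGroup=30-44) = 0.006 + 0.097 + 0.083 + 0.067 = 0.253; P(Preference=OptC | AgeGroup=30-44) = 0.097/0.253 = 0.3834.
Difference = 0.194.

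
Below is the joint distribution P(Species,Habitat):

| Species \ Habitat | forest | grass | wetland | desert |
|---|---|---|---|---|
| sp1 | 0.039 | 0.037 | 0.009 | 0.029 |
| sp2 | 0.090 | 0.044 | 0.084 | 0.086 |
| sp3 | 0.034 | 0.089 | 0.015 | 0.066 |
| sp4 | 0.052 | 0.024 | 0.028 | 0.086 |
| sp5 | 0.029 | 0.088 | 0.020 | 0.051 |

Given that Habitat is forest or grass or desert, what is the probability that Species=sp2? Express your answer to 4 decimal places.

P(Habitat=forest) = 0.039 + 0.090 + 0.034 + 0.052 + 0.029 = 0.244.
P(Habitat=grass) = 0.037 + 0.044 + 0.089 + 0.024 + 0.088 = 0.282.
P(Habitat=desert) = 0.029 + 0.086 + 0.066 + 0.086 + 0.051 = 0.318.
P(Habitat ∈ {forest, grass, desert}) = 0.244 + 0.282 + 0.318 = 0.844; P(Species=sp2, Habitat ∈ {forest, grass, desert}) = 0.090 + 0.044 + 0.086 = 0.220.
P(Species=sp2 | Habitat ∈ {forest, grass, desert}) = 0.220/0.844 = 0.2607.

0.2607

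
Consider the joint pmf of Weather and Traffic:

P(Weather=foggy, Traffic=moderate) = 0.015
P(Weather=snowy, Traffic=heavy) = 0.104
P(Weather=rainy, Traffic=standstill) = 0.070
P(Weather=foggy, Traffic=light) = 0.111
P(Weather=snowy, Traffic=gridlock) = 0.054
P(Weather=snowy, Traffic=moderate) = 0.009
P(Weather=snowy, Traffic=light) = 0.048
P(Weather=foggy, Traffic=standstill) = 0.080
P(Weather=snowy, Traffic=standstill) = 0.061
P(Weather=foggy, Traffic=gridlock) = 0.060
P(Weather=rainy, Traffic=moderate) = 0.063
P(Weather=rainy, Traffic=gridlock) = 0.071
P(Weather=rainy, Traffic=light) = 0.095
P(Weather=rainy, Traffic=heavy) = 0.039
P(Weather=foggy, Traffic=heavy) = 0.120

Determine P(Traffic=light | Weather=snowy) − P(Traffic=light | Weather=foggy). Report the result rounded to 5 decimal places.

-0.11365

P(Weather=snowy) = 0.048 + 0.009 + 0.104 + 0.054 + 0.061 = 0.276; P(Traffic=light | Weather=snowy) = 0.048/0.276 = 0.173913.
P(Weather=foggy) = 0.111 + 0.015 + 0.120 + 0.060 + 0.080 = 0.386; P(Traffic=light | Weather=foggy) = 0.111/0.386 = 0.287565.
Difference = -0.11365.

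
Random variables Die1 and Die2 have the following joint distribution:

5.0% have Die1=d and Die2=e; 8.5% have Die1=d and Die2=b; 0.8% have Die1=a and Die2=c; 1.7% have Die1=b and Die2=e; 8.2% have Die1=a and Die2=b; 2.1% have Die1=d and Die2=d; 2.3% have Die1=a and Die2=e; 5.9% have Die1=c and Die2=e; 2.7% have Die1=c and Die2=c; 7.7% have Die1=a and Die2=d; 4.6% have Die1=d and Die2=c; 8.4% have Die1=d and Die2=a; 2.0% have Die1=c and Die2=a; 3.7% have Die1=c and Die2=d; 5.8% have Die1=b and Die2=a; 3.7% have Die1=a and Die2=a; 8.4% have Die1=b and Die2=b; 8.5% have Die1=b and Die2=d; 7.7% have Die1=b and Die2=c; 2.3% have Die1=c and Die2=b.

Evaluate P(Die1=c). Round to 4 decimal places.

0.1660

P(Die1=c) = 0.020 + 0.023 + 0.027 + 0.037 + 0.059 = 0.166.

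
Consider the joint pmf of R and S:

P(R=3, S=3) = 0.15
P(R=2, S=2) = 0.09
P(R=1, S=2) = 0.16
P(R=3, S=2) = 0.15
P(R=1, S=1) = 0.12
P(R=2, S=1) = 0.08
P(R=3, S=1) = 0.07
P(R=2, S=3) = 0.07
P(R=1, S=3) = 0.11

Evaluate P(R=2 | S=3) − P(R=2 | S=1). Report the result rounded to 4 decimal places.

-0.0842

P(S=3) = 0.11 + 0.07 + 0.15 = 0.33; P(R=2 | S=3) = 0.07/0.33 = 0.21212.
P(S=1) = 0.12 + 0.08 + 0.07 = 0.27; P(R=2 | S=1) = 0.08/0.27 = 0.29630.
Difference = -0.0842.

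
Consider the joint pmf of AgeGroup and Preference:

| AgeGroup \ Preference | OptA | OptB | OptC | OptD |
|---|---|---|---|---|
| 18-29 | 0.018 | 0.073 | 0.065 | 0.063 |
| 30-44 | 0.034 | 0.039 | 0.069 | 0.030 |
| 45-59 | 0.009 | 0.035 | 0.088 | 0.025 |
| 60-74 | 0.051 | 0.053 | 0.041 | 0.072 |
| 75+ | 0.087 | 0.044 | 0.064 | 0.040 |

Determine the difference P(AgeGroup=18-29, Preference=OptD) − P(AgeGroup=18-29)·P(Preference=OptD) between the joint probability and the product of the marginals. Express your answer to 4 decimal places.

0.0126

P(AgeGroup=18-29) = 0.018 + 0.073 + 0.065 + 0.063 = 0.219.
P(Preference=OptD) = 0.063 + 0.030 + 0.025 + 0.072 + 0.040 = 0.230.
P(AgeGroup=18-29, Preference=OptD) − P(AgeGroup=18-29)P(Preference=OptD) = 0.063 − 0.219×0.230 = 0.0126.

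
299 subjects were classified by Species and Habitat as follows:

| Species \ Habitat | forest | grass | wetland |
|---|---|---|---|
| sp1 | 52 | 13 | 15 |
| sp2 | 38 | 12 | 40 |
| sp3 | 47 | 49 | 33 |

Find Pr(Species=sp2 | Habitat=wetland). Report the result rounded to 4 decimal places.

Total with Habitat=wetland: 15 + 40 + 33 = 88.
P(Species=sp2 | Habitat=wetland) = 40/88 = 0.4545.

0.4545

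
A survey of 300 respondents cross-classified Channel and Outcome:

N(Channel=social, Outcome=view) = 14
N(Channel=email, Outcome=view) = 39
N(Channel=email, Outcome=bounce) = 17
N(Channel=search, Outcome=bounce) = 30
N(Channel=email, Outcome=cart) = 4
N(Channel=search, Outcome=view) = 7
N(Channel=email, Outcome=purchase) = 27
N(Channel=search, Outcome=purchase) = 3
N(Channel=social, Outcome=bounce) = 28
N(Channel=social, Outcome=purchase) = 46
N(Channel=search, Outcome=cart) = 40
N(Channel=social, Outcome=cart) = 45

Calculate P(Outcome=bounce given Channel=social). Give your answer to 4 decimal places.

Total with Channel=social: 28 + 14 + 45 + 46 = 133.
P(Outcome=bounce | Channel=social) = 28/133 = 0.2105.

0.2105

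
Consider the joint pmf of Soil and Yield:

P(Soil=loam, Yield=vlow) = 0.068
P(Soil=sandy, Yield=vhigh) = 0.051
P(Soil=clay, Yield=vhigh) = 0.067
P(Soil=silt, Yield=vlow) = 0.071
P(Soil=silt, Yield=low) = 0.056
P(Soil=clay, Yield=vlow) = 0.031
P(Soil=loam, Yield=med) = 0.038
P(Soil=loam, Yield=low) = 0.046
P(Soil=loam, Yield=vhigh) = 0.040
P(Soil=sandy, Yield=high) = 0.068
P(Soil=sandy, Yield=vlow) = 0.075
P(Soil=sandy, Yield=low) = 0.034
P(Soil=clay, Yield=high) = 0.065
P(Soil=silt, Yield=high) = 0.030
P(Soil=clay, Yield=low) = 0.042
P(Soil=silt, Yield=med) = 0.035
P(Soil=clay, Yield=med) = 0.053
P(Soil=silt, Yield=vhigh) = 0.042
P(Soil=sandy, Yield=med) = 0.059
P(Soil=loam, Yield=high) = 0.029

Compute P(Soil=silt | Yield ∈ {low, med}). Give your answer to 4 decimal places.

0.2507

P(Yield=low) = 0.034 + 0.046 + 0.042 + 0.056 = 0.178.
P(Yield=med) = 0.059 + 0.038 + 0.053 + 0.035 = 0.185.
P(Yield ∈ {low, med}) = 0.178 + 0.185 = 0.363; P(Soil=silt, Yield ∈ {low, med}) = 0.056 + 0.035 = 0.091.
P(Soil=silt | Yield ∈ {low, med}) = 0.091/0.363 = 0.2507.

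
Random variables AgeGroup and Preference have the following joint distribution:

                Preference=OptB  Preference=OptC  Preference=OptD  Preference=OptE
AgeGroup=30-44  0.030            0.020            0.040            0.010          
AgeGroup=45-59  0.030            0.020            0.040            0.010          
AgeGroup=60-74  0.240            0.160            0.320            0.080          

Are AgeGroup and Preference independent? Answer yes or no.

Every cell satisfies P(AgeGroup,Preference) = P(AgeGroup)·P(Preference). For instance P(AgeGroup=45-59) = 0.100, P(Preference=OptB) = 0.300, and 0.100×0.300 = 0.030 matches the joint entry. So AgeGroup and Preference are independent.

yes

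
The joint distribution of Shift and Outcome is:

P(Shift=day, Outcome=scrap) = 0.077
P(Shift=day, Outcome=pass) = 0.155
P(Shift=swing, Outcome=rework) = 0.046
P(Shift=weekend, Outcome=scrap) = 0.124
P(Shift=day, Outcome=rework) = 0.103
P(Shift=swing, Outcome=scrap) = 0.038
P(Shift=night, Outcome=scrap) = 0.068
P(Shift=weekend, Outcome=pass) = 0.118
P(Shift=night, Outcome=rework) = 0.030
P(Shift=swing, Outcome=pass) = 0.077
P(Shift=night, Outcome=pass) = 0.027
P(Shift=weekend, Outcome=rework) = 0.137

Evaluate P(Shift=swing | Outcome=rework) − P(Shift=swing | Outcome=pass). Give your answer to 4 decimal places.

-0.0587

P(Outcome=rework) = 0.103 + 0.046 + 0.030 + 0.137 = 0.316; P(Shift=swing | Outcome=rework) = 0.046/0.316 = 0.14557.
P(Outcome=pass) = 0.155 + 0.077 + 0.027 + 0.118 = 0.377; P(Shift=swing | Outcome=pass) = 0.077/0.377 = 0.20424.
Difference = -0.0587.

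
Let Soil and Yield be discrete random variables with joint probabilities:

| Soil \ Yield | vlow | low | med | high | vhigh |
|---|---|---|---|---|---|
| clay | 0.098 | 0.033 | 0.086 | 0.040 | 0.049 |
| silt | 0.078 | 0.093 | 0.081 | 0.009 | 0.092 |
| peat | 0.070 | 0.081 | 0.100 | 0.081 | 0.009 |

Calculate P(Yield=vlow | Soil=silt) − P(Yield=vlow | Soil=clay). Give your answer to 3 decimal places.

P(Soil=silt) = 0.078 + 0.093 + 0.081 + 0.009 + 0.092 = 0.353; P(Yield=vlow | Soil=silt) = 0.078/0.353 = 0.2210.
P(Soil=clay) = 0.098 + 0.033 + 0.086 + 0.040 + 0.049 = 0.306; P(Yield=vlow | Soil=clay) = 0.098/0.306 = 0.3203.
Difference = -0.099.

-0.099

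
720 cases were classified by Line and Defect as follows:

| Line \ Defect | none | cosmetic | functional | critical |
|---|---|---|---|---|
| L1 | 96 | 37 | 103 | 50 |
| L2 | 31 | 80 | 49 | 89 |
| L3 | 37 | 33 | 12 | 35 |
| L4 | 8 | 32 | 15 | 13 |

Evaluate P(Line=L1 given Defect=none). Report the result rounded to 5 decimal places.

Total with Defect=none: 96 + 31 + 37 + 8 = 172.
P(Line=L1 | Defect=none) = 96/172 = 0.55814.

0.55814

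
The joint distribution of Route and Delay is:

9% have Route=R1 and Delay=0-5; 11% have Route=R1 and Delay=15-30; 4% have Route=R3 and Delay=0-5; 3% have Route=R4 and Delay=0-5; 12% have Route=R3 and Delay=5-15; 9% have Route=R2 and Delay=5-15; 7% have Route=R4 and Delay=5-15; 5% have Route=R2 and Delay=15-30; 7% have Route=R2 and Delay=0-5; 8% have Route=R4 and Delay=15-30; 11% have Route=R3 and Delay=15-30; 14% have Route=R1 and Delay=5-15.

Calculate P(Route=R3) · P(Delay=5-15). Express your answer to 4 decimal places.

0.1134

P(Route=R3) = 0.04 + 0.12 + 0.11 = 0.27.
P(Delay=5-15) = 0.14 + 0.09 + 0.12 + 0.07 = 0.42.
Product: 0.27 × 0.42 = 0.1134.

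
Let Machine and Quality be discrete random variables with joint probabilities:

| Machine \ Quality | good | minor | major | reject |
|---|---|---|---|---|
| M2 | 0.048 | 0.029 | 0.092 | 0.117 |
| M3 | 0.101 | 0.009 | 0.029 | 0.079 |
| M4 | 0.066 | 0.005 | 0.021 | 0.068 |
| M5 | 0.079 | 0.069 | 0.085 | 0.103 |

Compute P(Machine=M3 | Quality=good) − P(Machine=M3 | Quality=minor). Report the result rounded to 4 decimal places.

0.2632

P(Quality=good) = 0.048 + 0.101 + 0.066 + 0.079 = 0.294; P(Machine=M3 | Quality=good) = 0.101/0.294 = 0.34354.
P(Quality=minor) = 0.029 + 0.009 + 0.005 + 0.069 = 0.112; P(Machine=M3 | Quality=minor) = 0.009/0.112 = 0.08036.
Difference = 0.2632.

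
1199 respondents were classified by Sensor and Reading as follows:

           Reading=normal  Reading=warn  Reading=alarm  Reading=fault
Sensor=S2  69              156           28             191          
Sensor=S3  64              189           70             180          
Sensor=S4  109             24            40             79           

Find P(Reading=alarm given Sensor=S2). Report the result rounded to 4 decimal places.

Total with Sensor=S2: 69 + 156 + 28 + 191 = 444.
P(Reading=alarm | Sensor=S2) = 28/444 = 0.0631.

0.0631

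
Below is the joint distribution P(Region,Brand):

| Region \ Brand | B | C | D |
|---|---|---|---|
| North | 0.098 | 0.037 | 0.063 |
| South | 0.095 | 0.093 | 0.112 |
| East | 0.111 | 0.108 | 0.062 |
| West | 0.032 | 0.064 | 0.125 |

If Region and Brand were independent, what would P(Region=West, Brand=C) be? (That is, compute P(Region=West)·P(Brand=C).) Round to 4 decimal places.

P(Region=West) = 0.032 + 0.064 + 0.125 = 0.221.
P(Brand=C) = 0.037 + 0.093 + 0.108 + 0.064 = 0.302.
Product: 0.221 × 0.302 = 0.0667.

0.0667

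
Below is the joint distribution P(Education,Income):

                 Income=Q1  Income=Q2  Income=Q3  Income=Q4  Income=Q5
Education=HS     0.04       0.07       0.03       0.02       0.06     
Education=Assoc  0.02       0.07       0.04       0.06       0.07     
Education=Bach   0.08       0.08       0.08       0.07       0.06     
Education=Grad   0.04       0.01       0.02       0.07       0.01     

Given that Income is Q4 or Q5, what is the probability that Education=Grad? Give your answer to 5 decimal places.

P(Income=Q4) = 0.02 + 0.06 + 0.07 + 0.07 = 0.22.
P(Income=Q5) = 0.06 + 0.07 + 0.06 + 0.01 = 0.20.
P(Income ∈ {Q4, Q5}) = 0.22 + 0.20 = 0.42; P(Education=Grad, Income ∈ {Q4, Q5}) = 0.07 + 0.01 = 0.08.
P(Education=Grad | Income ∈ {Q4, Q5}) = 0.08/0.42 = 0.19048.

0.19048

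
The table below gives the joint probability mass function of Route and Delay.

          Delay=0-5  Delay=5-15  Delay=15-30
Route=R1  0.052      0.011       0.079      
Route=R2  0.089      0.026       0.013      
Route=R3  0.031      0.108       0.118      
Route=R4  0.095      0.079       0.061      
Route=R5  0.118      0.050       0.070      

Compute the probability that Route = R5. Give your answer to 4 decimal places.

0.2380

P(Route=R5) = 0.118 + 0.050 + 0.070 = 0.238.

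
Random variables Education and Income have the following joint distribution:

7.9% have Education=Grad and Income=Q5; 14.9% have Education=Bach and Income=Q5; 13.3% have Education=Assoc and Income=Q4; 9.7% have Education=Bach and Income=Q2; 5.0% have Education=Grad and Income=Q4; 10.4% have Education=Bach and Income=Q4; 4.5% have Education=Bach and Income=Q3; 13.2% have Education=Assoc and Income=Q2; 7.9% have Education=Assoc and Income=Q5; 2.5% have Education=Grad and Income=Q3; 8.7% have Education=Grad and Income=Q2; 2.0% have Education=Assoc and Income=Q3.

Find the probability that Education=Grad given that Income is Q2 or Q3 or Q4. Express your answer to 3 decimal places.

P(Income=Q2) = 0.132 + 0.097 + 0.087 = 0.316.
P(Income=Q3) = 0.020 + 0.045 + 0.025 = 0.090.
P(Income=Q4) = 0.133 + 0.104 + 0.050 = 0.287.
P(Income ∈ {Q2, Q3, Q4}) = 0.316 + 0.090 + 0.287 = 0.693; P(Education=Grad, Income ∈ {Q2, Q3, Q4}) = 0.087 + 0.025 + 0.050 = 0.162.
P(Education=Grad | Income ∈ {Q2, Q3, Q4}) = 0.162/0.693 = 0.234.

0.234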